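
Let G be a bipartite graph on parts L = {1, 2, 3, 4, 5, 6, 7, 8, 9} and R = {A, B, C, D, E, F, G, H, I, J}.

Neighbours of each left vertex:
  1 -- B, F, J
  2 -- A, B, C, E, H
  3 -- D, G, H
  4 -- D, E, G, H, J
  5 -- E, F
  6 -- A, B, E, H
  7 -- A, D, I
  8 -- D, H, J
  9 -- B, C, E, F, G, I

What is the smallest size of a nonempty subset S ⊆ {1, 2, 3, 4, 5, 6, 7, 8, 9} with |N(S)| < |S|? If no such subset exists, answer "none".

none

A matching saturating every left vertex exists, for instance 1→F, 2→A, 3→H, 4→J, 5→E, 6→B, 7→I, 8→D, 9→G.
By Hall's marriage theorem, this means |N(S)| ≥ |S| for every subset S, so no violating subset exists.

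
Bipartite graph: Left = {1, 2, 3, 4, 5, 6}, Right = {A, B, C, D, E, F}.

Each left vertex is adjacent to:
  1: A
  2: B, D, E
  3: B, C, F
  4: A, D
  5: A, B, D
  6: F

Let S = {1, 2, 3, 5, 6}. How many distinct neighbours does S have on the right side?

The union of neighbours of {1, 2, 3, 5, 6} is {A, B, C, D, E, F}, which has 6 elements.
Since |N(S)| = 6 ≥ |S| = 5, Hall's condition holds for this subset.

6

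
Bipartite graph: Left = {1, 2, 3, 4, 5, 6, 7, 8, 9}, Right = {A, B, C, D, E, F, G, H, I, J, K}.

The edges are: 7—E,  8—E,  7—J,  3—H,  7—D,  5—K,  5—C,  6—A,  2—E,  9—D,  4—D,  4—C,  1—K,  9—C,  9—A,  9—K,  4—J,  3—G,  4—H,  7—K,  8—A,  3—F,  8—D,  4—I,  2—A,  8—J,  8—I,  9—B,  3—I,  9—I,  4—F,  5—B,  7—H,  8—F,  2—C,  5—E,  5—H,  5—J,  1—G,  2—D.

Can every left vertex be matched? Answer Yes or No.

For example, pair 1-G, 2-C, 3-I, 4-F, 5-H, 6-A, 7-J, 8-E, 9-K.
Every left vertex is matched, so this matching saturates all of them.

Yes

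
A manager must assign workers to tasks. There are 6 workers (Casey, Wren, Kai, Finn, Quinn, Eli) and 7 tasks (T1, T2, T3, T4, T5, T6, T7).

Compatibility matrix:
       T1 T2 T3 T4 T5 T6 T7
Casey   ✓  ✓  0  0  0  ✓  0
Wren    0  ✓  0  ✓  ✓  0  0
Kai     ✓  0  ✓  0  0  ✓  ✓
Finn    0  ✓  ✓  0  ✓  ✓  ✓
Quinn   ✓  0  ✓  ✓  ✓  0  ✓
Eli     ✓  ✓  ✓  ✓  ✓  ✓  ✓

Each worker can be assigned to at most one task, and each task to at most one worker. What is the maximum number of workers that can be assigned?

6

For example, pair Casey–T6, Wren–T2, Kai–T1, Finn–T5, Quinn–T4, Eli–T7.
All 6 workers are matched, so no larger matching exists.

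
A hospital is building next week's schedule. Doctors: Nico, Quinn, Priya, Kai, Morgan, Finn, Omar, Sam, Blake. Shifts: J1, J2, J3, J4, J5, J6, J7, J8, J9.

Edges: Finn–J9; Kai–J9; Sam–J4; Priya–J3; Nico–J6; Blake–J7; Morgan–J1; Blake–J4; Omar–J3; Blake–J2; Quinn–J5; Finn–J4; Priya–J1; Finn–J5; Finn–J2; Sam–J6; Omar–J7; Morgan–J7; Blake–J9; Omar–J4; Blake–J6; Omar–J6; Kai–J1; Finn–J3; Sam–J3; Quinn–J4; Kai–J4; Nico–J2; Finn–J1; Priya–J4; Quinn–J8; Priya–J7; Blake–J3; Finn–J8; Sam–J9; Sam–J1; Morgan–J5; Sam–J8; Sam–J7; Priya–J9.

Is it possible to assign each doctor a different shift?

Yes

One maximum matching: Nico–J2, Quinn–J8, Priya–J7, Kai–J4, Morgan–J5, Finn–J1, Omar–J3, Sam–J9, Blake–J6.
All 9 doctors are covered.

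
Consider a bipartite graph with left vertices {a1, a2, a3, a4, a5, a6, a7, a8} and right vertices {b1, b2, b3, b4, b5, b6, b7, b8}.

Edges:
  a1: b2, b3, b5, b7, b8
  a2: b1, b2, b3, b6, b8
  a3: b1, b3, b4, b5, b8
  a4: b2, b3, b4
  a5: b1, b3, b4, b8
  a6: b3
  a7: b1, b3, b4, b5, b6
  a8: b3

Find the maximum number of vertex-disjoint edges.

For example, pair a1→b7, a2→b8, a3→b5, a4→b2, a5→b4, a6→b3, a7→b1.
The set {a6, a8} has only 1 neighbour ({b3}), so by Hall's theorem at most 7 of the 8 left vertices can be matched.

7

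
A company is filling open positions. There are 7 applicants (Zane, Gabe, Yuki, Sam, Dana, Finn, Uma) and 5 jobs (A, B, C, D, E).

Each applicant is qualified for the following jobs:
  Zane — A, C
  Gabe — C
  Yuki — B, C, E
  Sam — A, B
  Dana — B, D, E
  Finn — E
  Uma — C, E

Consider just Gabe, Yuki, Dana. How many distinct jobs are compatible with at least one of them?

4

The union of neighbours of {Gabe, Yuki, Dana} is {B, C, D, E}, which has 4 elements.
Since |N(S)| = 4 ≥ |S| = 3, Hall's condition holds for this subset.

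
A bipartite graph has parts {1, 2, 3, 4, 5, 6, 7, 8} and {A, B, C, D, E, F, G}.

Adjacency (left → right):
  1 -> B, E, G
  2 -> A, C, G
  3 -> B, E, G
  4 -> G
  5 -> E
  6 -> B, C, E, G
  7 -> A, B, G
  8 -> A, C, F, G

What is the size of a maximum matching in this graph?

6

A valid assignment of size 6: 1–E, 2–A, 3–B, 4–G, 6–C, 8–F.
The set {1, 2, 3, 4, 5, 6, 7} has only 5 neighbours ({A, B, C, E, G}), so by Hall's theorem at most 6 of the 8 left vertices can be matched.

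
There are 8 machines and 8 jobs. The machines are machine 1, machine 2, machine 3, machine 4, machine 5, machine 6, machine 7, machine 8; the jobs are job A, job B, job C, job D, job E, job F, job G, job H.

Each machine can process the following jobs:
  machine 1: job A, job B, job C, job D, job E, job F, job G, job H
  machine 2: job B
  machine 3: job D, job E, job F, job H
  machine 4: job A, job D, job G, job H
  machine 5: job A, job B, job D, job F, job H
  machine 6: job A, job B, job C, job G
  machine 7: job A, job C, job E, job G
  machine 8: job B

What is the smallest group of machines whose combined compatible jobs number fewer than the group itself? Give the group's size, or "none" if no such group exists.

2

Take S = {machine 2, machine 8}. Its neighbourhood is {job B}, so |N(S)| = 1 < |S| = 2.
No single vertex violates Hall's condition since each has at least one neighbour, so 2 is the minimum.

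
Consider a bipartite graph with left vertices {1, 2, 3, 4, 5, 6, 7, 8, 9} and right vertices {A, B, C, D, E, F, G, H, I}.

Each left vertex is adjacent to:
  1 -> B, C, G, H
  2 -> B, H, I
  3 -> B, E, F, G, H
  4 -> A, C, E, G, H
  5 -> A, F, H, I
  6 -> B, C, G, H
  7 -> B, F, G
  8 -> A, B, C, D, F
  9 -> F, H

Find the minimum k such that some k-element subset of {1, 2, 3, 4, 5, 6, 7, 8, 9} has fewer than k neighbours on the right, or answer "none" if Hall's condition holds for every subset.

none

A matching saturating every left vertex exists, for instance 1→C, 2→H, 3→E, 4→A, 5→I, 6→G, 7→B, 8→D, 9→F.
By Hall's marriage theorem, this means |N(S)| ≥ |S| for every subset S, so no violating subset exists.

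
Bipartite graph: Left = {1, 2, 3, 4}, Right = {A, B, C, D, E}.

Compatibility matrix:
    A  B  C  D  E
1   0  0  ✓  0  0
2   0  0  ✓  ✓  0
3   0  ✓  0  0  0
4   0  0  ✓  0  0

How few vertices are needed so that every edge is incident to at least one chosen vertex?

3

A maximum matching has 3 edges (e.g. 1–C, 2–D, 3–B).
By König's theorem the minimum vertex cover has the same size. One such cover is {2, 3, C}.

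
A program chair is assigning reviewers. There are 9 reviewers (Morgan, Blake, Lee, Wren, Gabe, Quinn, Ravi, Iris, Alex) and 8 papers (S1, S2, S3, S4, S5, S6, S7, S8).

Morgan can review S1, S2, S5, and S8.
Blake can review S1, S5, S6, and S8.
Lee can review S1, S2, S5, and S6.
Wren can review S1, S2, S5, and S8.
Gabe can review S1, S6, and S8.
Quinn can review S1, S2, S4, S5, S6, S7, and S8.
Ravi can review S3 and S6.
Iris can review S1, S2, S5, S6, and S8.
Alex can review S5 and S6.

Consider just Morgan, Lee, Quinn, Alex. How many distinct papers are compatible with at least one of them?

7

The union of neighbours of {Morgan, Lee, Quinn, Alex} is {S1, S2, S4, S5, S6, S7, S8}, which has 7 elements.
Since |N(S)| = 7 ≥ |S| = 4, Hall's condition holds for this subset.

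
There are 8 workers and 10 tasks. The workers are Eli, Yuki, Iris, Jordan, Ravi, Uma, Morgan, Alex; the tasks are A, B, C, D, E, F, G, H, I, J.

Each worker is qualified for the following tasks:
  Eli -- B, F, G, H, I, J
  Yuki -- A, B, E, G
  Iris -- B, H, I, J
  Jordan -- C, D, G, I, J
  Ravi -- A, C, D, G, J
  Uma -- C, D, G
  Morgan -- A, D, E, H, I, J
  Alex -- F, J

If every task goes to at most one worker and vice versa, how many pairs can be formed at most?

8

For example, pair Eli-H, Yuki-E, Iris-B, Jordan-D, Ravi-G, Uma-C, Morgan-A, Alex-J.
This saturates every worker, so 8 is the maximum.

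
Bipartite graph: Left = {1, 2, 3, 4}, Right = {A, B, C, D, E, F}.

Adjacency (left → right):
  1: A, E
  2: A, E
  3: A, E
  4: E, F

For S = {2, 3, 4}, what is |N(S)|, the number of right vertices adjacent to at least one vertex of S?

3

The union of neighbours of {2, 3, 4} is {A, E, F}, which has 3 elements.
Since |N(S)| = 3 ≥ |S| = 3, Hall's condition holds for this subset.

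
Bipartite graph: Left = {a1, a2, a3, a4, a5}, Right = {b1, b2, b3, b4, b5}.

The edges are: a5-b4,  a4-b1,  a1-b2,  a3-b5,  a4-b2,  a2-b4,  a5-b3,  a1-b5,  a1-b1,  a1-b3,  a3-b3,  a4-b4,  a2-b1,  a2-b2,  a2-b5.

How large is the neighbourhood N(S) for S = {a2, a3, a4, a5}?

The union of neighbours of {a2, a3, a4, a5} is {b1, b2, b3, b4, b5}, which has 5 elements.
Since |N(S)| = 5 ≥ |S| = 4, Hall's condition holds for this subset.

5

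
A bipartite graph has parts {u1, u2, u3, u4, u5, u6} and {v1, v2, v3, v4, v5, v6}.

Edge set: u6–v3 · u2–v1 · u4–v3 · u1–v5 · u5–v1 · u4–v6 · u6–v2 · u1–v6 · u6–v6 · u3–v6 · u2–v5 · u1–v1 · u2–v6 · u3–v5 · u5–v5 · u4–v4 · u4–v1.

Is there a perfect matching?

No

The set {u1, u2, u3, u5} has only 3 neighbours ({v1, v5, v6}), so by Hall's theorem at most 5 of the 6 left vertices can be matched.
Hence no matching covers every left vertex.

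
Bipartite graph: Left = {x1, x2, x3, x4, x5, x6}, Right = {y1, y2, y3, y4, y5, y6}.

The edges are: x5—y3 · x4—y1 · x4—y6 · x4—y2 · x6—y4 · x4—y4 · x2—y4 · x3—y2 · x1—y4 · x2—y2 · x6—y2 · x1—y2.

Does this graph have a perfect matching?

The set {x1, x2, x3, x6} has only 2 neighbours ({y2, y4}), so by Hall's theorem at most 4 of the 6 left vertices can be matched.
Hence no matching covers every left vertex.

No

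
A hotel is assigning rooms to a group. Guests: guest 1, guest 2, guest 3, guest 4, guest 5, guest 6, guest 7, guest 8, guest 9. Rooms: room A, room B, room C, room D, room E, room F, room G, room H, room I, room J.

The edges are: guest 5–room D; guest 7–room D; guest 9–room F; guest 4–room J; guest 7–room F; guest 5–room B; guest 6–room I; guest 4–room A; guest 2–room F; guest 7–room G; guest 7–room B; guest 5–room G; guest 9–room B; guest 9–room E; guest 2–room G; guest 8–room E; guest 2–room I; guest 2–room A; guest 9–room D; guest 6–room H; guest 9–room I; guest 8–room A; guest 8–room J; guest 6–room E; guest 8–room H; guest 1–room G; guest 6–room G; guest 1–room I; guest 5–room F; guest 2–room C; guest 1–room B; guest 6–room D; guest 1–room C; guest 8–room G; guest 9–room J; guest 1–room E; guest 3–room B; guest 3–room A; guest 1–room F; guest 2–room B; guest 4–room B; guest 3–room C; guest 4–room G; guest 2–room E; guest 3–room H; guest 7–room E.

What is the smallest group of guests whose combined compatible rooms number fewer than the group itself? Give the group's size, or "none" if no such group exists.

A matching saturating every guest exists, for instance guest 1→room C, guest 2→room A, guest 3→room H, guest 4→room G, guest 5→room F, guest 6→room D, guest 7→room E, guest 8→room J, guest 9→room I.
By Hall's marriage theorem, this means |N(S)| ≥ |S| for every subset S, so no violating subset exists.

none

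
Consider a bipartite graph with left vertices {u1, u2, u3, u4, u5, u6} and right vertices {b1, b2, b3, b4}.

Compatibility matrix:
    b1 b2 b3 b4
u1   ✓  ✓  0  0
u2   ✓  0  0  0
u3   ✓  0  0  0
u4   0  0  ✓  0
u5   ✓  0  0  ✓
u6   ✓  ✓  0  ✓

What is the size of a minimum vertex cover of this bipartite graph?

{u4, b1, b2, b4} is a vertex cover of size 4: every edge has an endpoint in this set.
No smaller cover exists because u1–b2, u2–b1, u4–b3, u5–b4 is a matching of size 4, and a cover must include an endpoint of each of these disjoint edges (König's theorem).

4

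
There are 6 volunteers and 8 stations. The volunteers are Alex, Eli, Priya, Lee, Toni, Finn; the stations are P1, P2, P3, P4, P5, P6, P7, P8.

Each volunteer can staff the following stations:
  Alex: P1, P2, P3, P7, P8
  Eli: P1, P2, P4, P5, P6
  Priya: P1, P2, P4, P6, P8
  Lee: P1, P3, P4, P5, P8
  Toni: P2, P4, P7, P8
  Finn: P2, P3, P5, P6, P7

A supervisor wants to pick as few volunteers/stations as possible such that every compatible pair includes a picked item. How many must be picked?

{Alex, Eli, Priya, Lee, Toni, Finn} is a vertex cover of size 6: every edge has an endpoint in this set.
No smaller cover exists because Alex–P1, Eli–P6, Priya–P2, Lee–P8, Toni–P7, Finn–P3 is a matching of size 6, and a cover must include an endpoint of each of these disjoint edges (König's theorem).

6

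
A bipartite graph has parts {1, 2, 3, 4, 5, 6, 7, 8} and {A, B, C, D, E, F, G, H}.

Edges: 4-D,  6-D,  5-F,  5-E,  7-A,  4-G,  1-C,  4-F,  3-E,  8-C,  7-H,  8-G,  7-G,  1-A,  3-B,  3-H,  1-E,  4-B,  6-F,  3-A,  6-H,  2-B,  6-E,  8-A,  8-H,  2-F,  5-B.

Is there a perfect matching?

Yes

For example, pair 1-E, 2-F, 3-H, 4-G, 5-B, 6-D, 7-A, 8-C.
Every left vertex is matched, so this is a perfect matching.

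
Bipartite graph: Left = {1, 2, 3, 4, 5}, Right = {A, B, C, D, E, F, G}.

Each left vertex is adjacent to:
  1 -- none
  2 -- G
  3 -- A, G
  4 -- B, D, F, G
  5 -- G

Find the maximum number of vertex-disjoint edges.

3

One maximum matching: 2-G, 3-A, 4-B.
The set {1, 2, 5} has only 1 neighbour ({G}), so by Hall's theorem at most 3 of the 5 left vertices can be matched.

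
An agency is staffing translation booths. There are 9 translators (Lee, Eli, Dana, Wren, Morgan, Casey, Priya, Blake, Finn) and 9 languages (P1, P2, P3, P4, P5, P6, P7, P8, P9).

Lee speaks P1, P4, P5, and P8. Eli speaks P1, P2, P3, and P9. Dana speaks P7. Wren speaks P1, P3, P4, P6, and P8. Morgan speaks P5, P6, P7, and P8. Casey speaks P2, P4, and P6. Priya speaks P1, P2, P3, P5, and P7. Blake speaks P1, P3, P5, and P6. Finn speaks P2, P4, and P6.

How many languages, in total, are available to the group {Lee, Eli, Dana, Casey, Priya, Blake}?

The union of neighbours of {Lee, Eli, Dana, Casey, Priya, Blake} is {P1, P2, P3, P4, P5, P6, P7, P8, P9}, which has 9 elements.
Since |N(S)| = 9 ≥ |S| = 6, Hall's condition holds for this subset.

9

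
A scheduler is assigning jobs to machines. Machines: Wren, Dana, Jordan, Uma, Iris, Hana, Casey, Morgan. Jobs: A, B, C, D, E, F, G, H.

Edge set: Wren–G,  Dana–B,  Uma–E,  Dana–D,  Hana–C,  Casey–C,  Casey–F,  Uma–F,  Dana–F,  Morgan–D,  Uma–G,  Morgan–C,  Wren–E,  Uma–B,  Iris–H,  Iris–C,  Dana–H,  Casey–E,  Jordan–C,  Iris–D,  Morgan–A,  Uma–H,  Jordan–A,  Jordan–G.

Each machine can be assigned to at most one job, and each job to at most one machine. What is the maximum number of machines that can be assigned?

8

A valid assignment of size 8: Wren→E, Dana→B, Jordan→A, Uma→G, Iris→H, Hana→C, Casey→F, Morgan→D.
This saturates every machine, so 8 is the maximum.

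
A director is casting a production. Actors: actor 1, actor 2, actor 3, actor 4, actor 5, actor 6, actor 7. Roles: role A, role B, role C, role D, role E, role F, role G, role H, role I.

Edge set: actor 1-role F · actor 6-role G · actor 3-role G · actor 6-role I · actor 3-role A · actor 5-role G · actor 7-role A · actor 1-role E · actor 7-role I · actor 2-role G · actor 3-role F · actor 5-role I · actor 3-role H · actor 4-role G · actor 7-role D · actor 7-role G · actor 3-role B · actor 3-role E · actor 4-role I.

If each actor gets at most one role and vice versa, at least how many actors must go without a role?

2

One maximum matching: actor 1–role E, actor 2–role G, actor 3–role F, actor 4–role I, actor 7–role D.
The set {actor 2, actor 4, actor 5, actor 6} has only 2 neighbours ({role G, role I}), so by Hall's theorem at most 5 of the 7 actors can be matched.
That matches 5 of the 7, leaving 2 unmatched; no matching can do better.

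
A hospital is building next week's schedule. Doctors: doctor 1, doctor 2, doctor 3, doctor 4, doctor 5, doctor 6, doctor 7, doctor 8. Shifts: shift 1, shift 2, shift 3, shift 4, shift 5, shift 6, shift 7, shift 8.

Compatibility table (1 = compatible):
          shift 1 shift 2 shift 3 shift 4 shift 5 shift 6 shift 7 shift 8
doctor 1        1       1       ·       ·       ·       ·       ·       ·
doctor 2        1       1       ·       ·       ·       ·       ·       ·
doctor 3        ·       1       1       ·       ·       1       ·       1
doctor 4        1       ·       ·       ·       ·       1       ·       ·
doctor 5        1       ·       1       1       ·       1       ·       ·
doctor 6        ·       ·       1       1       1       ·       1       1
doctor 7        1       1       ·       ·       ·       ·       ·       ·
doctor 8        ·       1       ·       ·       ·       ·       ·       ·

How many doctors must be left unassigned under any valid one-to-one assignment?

A valid assignment of size 6: doctor 1–shift 1, doctor 2–shift 2, doctor 3–shift 8, doctor 4–shift 6, doctor 5–shift 3, doctor 6–shift 5.
The set {doctor 1, doctor 2, doctor 7, doctor 8} has only 2 neighbours ({shift 1, shift 2}), so by Hall's theorem at most 6 of the 8 doctors can be matched.
That matches 6 of the 8, leaving 2 unmatched; no matching can do better.

2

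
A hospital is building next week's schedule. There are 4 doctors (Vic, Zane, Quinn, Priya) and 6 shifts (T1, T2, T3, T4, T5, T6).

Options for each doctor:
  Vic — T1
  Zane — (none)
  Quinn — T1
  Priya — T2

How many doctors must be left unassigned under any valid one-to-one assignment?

2

For example, pair Vic–T1, Priya–T2.
The set {Vic, Zane, Quinn} has only 1 neighbour ({T1}), so by Hall's theorem at most 2 of the 4 doctors can be matched.
That matches 2 of the 4, leaving 2 unmatched; no matching can do better.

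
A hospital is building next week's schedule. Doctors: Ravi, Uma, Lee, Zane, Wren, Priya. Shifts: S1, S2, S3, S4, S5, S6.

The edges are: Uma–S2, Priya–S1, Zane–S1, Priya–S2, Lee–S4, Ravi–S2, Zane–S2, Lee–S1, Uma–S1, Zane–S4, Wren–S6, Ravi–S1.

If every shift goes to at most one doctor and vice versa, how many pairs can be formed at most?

A valid assignment of size 4: Ravi-S1, Uma-S2, Lee-S4, Wren-S6.
The set {Ravi, Uma, Lee, Zane, Priya} has only 3 neighbours ({S1, S2, S4}), so by Hall's theorem at most 4 of the 6 doctors can be matched.

4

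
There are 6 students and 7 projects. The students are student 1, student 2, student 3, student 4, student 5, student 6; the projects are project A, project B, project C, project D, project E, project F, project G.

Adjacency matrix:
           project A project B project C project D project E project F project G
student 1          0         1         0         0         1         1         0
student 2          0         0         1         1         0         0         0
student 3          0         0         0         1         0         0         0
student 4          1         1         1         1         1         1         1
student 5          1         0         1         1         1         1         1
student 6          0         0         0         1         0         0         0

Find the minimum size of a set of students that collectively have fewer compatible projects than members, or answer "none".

Take S = {student 3, student 6}. Its neighbourhood is {project D}, so |N(S)| = 1 < |S| = 2.
No single vertex violates Hall's condition since each has at least one neighbour, so 2 is the minimum.

2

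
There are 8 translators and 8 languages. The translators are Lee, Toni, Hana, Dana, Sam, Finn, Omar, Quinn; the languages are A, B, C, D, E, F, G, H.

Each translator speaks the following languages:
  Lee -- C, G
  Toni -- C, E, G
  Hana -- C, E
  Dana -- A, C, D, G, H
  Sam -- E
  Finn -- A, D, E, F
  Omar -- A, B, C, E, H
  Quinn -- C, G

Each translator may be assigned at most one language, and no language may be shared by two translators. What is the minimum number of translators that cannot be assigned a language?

2

One maximum matching: Lee–G, Toni–C, Hana–E, Dana–H, Finn–D, Omar–A.
The set {Lee, Toni, Hana, Sam, Quinn} has only 3 neighbours ({C, E, G}), so by Hall's theorem at most 6 of the 8 translators can be matched.
That matches 6 of the 8, leaving 2 unmatched; no matching can do better.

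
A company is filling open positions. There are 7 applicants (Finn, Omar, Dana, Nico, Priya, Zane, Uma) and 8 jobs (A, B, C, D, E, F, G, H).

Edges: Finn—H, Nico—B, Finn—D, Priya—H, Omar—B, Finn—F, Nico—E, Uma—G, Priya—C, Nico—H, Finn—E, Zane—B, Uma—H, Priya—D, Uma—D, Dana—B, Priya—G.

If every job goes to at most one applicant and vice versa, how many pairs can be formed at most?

5

A valid assignment of size 5: Finn–H, Omar–B, Nico–E, Priya–C, Uma–G.
The set {Omar, Dana, Zane} has only 1 neighbour ({B}), so by Hall's theorem at most 5 of the 7 applicants can be matched.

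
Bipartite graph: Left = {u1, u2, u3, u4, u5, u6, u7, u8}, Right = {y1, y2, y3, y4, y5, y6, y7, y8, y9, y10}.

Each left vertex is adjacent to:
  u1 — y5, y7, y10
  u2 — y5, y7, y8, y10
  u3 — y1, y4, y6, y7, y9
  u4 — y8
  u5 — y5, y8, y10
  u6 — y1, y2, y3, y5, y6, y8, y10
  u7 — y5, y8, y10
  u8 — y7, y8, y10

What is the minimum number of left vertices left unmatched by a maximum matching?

One maximum matching: u1-y7, u2-y5, u3-y9, u4-y8, u5-y10, u6-y6.
The set {u1, u2, u4, u5, u7, u8} has only 4 neighbours ({y10, y5, y7, y8}), so by Hall's theorem at most 6 of the 8 left vertices can be matched.
That matches 6 of the 8, leaving 2 unmatched; no matching can do better.

2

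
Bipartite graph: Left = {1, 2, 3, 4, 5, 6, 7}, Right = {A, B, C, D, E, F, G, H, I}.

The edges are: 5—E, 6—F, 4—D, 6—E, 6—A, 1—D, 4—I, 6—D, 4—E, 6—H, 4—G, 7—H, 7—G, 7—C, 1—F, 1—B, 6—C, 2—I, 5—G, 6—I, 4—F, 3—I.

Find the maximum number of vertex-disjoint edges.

6

For example, pair 1→B, 2→I, 4→G, 5→E, 6→A, 7→C.
The set {2, 3} has only 1 neighbour ({I}), so by Hall's theorem at most 6 of the 7 left vertices can be matched.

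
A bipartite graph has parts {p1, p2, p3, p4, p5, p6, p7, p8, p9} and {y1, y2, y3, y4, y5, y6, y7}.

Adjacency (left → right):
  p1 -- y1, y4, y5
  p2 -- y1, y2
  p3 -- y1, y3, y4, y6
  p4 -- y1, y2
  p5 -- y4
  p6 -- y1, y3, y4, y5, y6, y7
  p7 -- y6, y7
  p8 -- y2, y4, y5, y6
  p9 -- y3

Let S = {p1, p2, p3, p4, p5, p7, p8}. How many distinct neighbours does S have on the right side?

7

The union of neighbours of {p1, p2, p3, p4, p5, p7, p8} is {y1, y2, y3, y4, y5, y6, y7}, which has 7 elements.
Since |N(S)| = 7 ≥ |S| = 7, Hall's condition holds for this subset.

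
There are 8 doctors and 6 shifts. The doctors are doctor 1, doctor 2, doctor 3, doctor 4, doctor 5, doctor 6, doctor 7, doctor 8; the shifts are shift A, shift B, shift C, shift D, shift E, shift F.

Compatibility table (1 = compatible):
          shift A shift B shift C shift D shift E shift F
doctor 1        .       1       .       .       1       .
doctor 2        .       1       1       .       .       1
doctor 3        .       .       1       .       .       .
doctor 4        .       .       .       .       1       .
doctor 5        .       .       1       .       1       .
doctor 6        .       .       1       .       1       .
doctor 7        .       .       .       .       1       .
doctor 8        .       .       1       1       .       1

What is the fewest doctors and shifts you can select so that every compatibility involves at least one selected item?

5

The 5 edges doctor 1–shift B, doctor 2–shift F, doctor 3–shift C, doctor 4–shift E, doctor 8–shift D form a matching, so any vertex cover needs at least 5 vertices (one per matched edge).
Conversely {doctor 1, doctor 2, doctor 8, shift C, shift E} meets every edge and has exactly 5 vertices, so 5 is optimal.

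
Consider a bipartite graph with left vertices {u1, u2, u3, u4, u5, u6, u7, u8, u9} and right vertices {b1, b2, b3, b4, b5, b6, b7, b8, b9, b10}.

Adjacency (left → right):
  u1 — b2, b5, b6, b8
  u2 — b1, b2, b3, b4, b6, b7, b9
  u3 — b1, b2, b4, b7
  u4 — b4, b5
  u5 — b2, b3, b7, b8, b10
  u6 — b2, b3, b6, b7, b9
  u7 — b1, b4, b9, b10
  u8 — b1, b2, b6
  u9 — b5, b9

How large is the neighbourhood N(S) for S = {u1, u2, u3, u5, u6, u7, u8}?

10

The union of neighbours of {u1, u2, u3, u5, u6, u7, u8} is {b1, b2, b3, b4, b5, b6, b7, b8, b9, b10}, which has 10 elements.
Since |N(S)| = 10 ≥ |S| = 7, Hall's condition holds for this subset.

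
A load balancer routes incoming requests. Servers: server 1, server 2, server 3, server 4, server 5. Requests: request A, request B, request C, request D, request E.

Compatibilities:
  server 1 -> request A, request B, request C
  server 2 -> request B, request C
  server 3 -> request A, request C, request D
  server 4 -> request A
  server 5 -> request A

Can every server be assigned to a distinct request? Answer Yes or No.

No

The set {server 4, server 5} has only 1 neighbour ({request A}), so by Hall's theorem at most 4 of the 5 servers can be matched.
Hence no matching covers every server.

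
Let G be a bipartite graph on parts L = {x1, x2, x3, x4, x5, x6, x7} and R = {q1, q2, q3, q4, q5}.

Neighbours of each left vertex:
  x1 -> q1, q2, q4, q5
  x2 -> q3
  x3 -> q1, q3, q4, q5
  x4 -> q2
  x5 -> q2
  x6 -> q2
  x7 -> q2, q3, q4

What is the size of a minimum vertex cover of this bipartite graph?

The 5 edges x1–q5, x2–q3, x3–q1, x4–q2, x7–q4 form a matching, so any vertex cover needs at least 5 vertices (one per matched edge).
Conversely {x1, x2, x3, x7, q2} meets every edge and has exactly 5 vertices, so 5 is optimal.

5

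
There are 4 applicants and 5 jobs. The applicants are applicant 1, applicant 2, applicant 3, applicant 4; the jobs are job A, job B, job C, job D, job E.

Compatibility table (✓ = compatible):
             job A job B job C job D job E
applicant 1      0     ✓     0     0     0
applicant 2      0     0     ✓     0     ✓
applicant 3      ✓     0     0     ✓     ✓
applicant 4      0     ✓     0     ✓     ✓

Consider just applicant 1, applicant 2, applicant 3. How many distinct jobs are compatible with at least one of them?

The union of neighbours of {applicant 1, applicant 2, applicant 3} is {job A, job B, job C, job D, job E}, which has 5 elements.
Since |N(S)| = 5 ≥ |S| = 3, Hall's condition holds for this subset.

5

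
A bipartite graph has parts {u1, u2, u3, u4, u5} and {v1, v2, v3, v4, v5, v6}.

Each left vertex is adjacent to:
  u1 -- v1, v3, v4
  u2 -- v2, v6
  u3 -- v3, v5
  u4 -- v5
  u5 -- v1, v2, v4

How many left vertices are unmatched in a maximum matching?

0

One maximum matching: u1–v1, u2–v6, u3–v3, u4–v5, u5–v2.
This saturates every left vertex, so 5 is the maximum.
That matches 5 of the 5, leaving 0 unmatched; no matching can do better.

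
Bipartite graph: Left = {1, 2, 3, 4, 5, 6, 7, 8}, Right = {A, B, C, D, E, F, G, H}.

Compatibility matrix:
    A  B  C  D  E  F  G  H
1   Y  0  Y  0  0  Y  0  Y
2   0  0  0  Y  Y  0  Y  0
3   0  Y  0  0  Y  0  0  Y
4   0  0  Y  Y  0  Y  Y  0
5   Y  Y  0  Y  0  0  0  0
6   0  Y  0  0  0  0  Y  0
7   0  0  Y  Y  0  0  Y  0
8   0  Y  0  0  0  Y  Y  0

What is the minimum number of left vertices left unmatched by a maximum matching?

For example, pair 1-F, 2-E, 3-H, 4-D, 5-A, 6-G, 7-C, 8-B.
This saturates every left vertex, so 8 is the maximum.
That matches 8 of the 8, leaving 0 unmatched; no matching can do better.

0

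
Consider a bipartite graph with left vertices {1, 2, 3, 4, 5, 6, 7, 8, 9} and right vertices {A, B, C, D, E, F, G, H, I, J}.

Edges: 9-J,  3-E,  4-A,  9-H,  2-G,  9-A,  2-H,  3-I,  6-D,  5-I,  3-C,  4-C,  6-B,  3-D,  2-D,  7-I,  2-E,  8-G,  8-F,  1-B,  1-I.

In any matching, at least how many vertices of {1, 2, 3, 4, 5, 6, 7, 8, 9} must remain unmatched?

1

One maximum matching: 1–B, 2–E, 3–C, 4–A, 5–I, 6–D, 8–F, 9–J.
The set {5, 7} has only 1 neighbour ({I}), so by Hall's theorem at most 8 of the 9 left vertices can be matched.
That matches 8 of the 9, leaving 1 unmatched; no matching can do better.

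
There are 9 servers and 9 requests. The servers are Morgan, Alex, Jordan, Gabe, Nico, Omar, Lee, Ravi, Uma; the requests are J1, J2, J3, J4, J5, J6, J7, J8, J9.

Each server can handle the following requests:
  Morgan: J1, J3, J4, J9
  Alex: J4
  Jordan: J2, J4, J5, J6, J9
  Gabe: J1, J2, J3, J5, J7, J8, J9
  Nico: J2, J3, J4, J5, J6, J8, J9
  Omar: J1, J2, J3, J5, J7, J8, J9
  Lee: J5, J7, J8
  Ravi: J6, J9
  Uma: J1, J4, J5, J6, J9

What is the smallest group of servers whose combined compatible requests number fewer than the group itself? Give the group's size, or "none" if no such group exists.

A matching saturating every server exists, for instance Morgan→J3, Alex→J4, Jordan→J5, Gabe→J7, Nico→J2, Omar→J1, Lee→J8, Ravi→J9, Uma→J6.
By Hall's marriage theorem, this means |N(S)| ≥ |S| for every subset S, so no violating subset exists.

none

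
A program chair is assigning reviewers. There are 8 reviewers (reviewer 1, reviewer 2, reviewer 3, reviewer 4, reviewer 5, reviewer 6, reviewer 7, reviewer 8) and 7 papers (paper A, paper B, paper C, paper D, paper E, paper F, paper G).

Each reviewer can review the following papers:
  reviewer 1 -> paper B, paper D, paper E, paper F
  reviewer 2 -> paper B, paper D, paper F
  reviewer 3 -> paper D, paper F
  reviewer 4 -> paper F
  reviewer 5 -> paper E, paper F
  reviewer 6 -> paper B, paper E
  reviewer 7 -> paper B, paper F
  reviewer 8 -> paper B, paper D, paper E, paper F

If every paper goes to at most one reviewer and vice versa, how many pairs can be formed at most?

A valid assignment of size 4: reviewer 1→paper E, reviewer 2→paper B, reviewer 3→paper D, reviewer 4→paper F.
The set {reviewer 1, reviewer 2, reviewer 3, reviewer 4, reviewer 5, reviewer 6, reviewer 7, reviewer 8} has only 4 neighbours ({paper B, paper D, paper E, paper F}), so by Hall's theorem at most 4 of the 8 reviewers can be matched.

4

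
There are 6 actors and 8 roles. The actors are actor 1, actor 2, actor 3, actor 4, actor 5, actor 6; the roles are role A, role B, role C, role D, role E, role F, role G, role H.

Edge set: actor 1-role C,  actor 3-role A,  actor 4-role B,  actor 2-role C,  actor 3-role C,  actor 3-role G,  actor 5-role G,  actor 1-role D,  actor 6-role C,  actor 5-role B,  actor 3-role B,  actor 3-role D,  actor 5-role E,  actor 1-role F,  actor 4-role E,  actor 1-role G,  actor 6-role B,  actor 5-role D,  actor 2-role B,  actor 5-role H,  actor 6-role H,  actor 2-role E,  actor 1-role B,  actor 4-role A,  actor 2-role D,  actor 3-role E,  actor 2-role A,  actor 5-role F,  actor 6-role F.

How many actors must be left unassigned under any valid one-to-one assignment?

A valid assignment of size 6: actor 1–role C, actor 2–role B, actor 3–role A, actor 4–role E, actor 5–role G, actor 6–role H.
This saturates every actor, so 6 is the maximum.
That matches 6 of the 6, leaving 0 unmatched; no matching can do better.

0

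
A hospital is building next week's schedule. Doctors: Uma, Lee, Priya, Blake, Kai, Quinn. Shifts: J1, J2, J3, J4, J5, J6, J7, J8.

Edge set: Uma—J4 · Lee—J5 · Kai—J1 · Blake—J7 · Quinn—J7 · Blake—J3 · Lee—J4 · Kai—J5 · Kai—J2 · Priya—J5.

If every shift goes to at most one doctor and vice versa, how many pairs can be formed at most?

5

One maximum matching: Uma–J4, Lee–J5, Blake–J3, Kai–J1, Quinn–J7.
The set {Uma, Lee, Priya} has only 2 neighbours ({J4, J5}), so by Hall's theorem at most 5 of the 6 doctors can be matched.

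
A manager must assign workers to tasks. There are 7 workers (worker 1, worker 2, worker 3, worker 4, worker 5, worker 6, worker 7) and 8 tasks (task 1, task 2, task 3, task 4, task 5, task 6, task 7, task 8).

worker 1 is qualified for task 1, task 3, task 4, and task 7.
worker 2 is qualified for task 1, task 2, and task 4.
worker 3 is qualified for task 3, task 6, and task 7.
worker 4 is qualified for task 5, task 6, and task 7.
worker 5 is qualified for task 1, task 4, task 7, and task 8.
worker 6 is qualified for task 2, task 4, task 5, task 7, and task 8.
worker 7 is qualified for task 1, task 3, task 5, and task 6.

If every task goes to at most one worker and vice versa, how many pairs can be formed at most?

For example, pair worker 1→task 1, worker 2→task 2, worker 3→task 7, worker 4→task 5, worker 5→task 8, worker 6→task 4, worker 7→task 6.
This saturates every worker, so 7 is the maximum.

7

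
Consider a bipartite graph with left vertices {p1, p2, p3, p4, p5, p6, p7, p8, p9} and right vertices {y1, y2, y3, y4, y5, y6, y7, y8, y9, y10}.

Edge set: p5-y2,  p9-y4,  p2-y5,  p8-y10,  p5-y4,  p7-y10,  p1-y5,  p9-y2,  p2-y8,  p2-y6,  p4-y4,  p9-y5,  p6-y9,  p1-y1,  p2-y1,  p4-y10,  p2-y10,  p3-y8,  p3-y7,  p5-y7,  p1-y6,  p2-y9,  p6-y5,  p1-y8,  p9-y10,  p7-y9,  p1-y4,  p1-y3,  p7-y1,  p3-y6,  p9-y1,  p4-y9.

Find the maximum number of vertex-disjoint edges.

9

A valid assignment of size 9: p1-y3, p2-y6, p3-y8, p4-y9, p5-y7, p6-y5, p7-y1, p8-y10, p9-y4.
This saturates every left vertex, so 9 is the maximum.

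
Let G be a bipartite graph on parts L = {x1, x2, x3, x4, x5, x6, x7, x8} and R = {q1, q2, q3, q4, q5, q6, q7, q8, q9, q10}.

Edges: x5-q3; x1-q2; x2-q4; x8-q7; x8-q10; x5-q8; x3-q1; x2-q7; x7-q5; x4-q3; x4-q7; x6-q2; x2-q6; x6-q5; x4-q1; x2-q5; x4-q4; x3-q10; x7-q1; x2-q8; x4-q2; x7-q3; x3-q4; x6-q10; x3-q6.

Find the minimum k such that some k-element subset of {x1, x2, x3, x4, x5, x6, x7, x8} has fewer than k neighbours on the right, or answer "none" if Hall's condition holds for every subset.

A matching saturating every left vertex exists, for instance x1→q2, x2→q6, x3→q10, x4→q4, x5→q8, x6→q5, x7→q3, x8→q7.
By Hall's marriage theorem, this means |N(S)| ≥ |S| for every subset S, so no violating subset exists.

none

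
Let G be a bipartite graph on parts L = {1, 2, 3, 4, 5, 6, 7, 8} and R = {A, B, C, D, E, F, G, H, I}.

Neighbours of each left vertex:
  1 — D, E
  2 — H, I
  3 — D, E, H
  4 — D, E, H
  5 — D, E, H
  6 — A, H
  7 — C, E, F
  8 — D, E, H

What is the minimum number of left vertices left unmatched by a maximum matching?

One maximum matching: 1–D, 2–I, 3–H, 4–E, 6–A, 7–C.
The set {1, 3, 4, 5, 8} has only 3 neighbours ({D, E, H}), so by Hall's theorem at most 6 of the 8 left vertices can be matched.
That matches 6 of the 8, leaving 2 unmatched; no matching can do better.

2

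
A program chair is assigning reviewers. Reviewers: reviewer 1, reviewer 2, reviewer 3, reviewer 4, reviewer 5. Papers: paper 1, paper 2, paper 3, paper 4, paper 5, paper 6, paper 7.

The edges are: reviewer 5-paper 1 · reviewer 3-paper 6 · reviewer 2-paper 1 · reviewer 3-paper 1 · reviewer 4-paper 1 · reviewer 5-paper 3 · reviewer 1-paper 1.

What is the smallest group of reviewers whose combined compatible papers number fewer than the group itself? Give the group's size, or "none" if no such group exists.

Take S = {reviewer 1, reviewer 2}. Its neighbourhood is {paper 1}, so |N(S)| = 1 < |S| = 2.
No single vertex violates Hall's condition since each has at least one neighbour, so 2 is the minimum.

2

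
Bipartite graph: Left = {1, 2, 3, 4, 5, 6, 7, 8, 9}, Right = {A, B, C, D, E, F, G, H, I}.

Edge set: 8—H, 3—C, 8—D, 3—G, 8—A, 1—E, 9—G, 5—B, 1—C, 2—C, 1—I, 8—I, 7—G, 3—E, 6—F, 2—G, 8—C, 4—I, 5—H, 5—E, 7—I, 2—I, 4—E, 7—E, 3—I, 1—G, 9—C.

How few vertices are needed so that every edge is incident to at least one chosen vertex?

A maximum matching has 7 edges (e.g. 1–G, 2–I, 3–C, 4–E, 5–B, 6–F, 8–A).
By König's theorem the minimum vertex cover has the same size. One such cover is {5, 6, 8, C, E, G, I}.

7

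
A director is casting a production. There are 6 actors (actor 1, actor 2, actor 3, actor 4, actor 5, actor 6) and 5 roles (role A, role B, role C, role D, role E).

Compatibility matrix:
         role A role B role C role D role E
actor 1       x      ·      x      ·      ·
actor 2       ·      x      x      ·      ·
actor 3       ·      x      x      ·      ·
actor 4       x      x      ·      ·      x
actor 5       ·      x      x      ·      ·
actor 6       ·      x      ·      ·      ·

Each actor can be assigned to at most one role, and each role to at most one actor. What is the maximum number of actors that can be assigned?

4

One maximum matching: actor 1-role A, actor 2-role C, actor 3-role B, actor 4-role E.
The set {actor 2, actor 3, actor 5, actor 6} has only 2 neighbours ({role B, role C}), so by Hall's theorem at most 4 of the 6 actors can be matched.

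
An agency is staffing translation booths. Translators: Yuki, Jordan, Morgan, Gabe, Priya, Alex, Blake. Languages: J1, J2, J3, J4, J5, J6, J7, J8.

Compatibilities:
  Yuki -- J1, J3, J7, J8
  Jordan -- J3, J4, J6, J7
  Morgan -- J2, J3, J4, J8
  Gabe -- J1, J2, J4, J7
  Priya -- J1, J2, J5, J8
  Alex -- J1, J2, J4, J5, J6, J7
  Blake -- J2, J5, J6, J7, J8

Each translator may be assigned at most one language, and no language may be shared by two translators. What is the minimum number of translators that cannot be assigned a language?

0

For example, pair Yuki–J1, Jordan–J3, Morgan–J8, Gabe–J7, Priya–J5, Alex–J2, Blake–J6.
All 7 translators are matched, so no larger matching exists.
That matches 7 of the 7, leaving 0 unmatched; no matching can do better.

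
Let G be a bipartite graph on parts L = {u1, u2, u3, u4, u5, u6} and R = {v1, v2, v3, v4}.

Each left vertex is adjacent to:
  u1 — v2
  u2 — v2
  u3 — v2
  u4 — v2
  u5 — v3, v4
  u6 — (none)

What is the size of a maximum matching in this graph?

One maximum matching: u1-v2, u5-v4.
The set {u1, u2, u3, u4, u6} has only 1 neighbour ({v2}), so by Hall's theorem at most 2 of the 6 left vertices can be matched.

2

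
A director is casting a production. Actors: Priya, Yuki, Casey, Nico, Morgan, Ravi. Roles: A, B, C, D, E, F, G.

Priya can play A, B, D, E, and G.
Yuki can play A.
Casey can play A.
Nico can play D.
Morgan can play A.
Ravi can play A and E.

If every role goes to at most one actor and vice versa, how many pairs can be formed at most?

A valid assignment of size 4: Priya–G, Yuki–A, Nico–D, Ravi–E.
The set {Yuki, Casey, Morgan} has only 1 neighbour ({A}), so by Hall's theorem at most 4 of the 6 actors can be matched.

4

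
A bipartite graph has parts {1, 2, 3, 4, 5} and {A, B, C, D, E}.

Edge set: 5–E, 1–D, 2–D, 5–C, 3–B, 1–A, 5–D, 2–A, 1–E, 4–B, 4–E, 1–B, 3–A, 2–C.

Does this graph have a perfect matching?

Yes

A valid assignment of size 5: 1→D, 2→C, 3→A, 4→B, 5→E.
Every left vertex is matched, so this is a perfect matching.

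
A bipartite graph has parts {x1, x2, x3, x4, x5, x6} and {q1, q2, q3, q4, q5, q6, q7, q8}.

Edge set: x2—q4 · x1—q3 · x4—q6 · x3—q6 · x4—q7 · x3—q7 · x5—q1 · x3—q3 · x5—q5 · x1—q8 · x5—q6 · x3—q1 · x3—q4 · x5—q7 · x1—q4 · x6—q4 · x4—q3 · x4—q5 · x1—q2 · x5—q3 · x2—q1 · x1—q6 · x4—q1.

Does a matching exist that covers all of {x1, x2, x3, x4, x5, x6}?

Yes

One maximum matching: x1–q8, x2–q1, x3–q6, x4–q3, x5–q7, x6–q4.
Every left vertex is matched, so this matching saturates all of them.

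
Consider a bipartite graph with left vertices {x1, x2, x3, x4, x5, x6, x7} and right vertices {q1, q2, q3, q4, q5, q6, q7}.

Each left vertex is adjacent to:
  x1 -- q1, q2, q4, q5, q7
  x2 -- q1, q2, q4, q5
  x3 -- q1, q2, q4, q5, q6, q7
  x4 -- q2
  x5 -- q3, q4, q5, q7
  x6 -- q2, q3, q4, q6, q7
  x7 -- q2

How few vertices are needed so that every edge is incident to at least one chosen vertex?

The 6 edges x1–q1, x2–q5, x3–q4, x4–q2, x5–q7, x6–q6 form a matching, so any vertex cover needs at least 6 vertices (one per matched edge).
Conversely {x1, x2, x3, x5, x6, q2} meets every edge and has exactly 6 vertices, so 6 is optimal.

6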